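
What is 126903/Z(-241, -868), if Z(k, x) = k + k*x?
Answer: 42301/69649 ≈ 0.60735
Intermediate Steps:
126903/Z(-241, -868) = 126903/((-241*(1 - 868))) = 126903/((-241*(-867))) = 126903/208947 = 126903*(1/208947) = 42301/69649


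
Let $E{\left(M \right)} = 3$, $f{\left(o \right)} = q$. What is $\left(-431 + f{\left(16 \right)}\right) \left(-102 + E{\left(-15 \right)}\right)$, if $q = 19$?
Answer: $40788$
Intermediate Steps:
$f{\left(o \right)} = 19$
$\left(-431 + f{\left(16 \right)}\right) \left(-102 + E{\left(-15 \right)}\right) = \left(-431 + 19\right) \left(-102 + 3\right) = \left(-412\right) \left(-99\right) = 40788$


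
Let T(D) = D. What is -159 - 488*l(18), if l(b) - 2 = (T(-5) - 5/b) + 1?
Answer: 8573/9 ≈ 952.56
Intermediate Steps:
l(b) = -2 - 5/b (l(b) = 2 + ((-5 - 5/b) + 1) = 2 + (-4 - 5/b) = -2 - 5/b)
-159 - 488*l(18) = -159 - 488*(-2 - 5/18) = -159 - 488*(-41/18) = -159 + 10004/9 = 8573/9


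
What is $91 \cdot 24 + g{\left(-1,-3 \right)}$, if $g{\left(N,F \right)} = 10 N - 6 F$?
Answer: $2192$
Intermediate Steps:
$g{\left(N,F \right)} = - 6 F + 10 N$
$91 \cdot 24 + g{\left(-1,-3 \right)} = 91 \cdot 24 + \left(\left(-6\right) \left(-3\right) + 10 \left(-1\right)\right) = 2184 + \left(18 - 10\right) = 2184 + 8 = 2192$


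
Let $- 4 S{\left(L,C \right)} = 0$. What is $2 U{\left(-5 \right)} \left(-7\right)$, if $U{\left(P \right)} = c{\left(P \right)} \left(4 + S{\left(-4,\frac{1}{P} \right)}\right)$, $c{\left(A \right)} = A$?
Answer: $280$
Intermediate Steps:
$S{\left(L,C \right)} = 0$ ($S{\left(L,C \right)} = \left(- \frac{1}{4}\right) 0 = 0$)
$U{\left(P \right)} = 4 P$ ($U{\left(P \right)} = P \left(4 + 0\right) = P 4 = 4 P$)
$2 U{\left(-5 \right)} \left(-7\right) = 2 \cdot 4 \left(-5\right) \left(-7\right) = 2 \left(-20\right) \left(-7\right) = \left(-40\right) \left(-7\right) = 280$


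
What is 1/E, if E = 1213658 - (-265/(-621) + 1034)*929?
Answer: 621/156911527 ≈ 3.9576e-6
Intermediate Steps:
E = 156911527/621 (E = 1213658 - (-265*(-1/621) + 1034)*929 = 1213658 - (265/621 + 1034)*929 = 1213658 - 642379*929/621 = 1213658 - 1*596770091/621 = 1213658 - 596770091/621 = 156911527/621 ≈ 2.5268e+5)
1/E = 1/(156911527/621) = 621/156911527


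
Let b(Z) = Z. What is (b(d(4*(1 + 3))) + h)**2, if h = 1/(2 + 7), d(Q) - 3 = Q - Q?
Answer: 784/81 ≈ 9.6790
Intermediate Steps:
d(Q) = 3 (d(Q) = 3 + (Q - Q) = 3 + 0 = 3)
h = 1/9 ≈ 0.11111
(b(d(4*(1 + 3))) + h)**2 = (3 + 1/9)**2 = (28/9)**2 = 784/81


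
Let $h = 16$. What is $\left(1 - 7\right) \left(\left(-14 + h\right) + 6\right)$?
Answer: $-48$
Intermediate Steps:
$\left(1 - 7\right) \left(\left(-14 + h\right) + 6\right) = \left(1 - 7\right) \left(\left(-14 + 16\right) + 6\right) = - 6 \left(2 + 6\right) = \left(-6\right) 8 = -48$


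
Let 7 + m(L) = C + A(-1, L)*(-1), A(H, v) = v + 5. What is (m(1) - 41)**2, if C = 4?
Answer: 2500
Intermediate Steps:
A(H, v) = 5 + v
m(L) = -8 - L (m(L) = -7 + (4 + (5 + L)*(-1)) = -7 + (4 + (-5 - L)) = -7 + (-1 - L) = -8 - L)
(m(1) - 41)**2 = ((-8 - 1*1) - 41)**2 = ((-8 - 1) - 41)**2 = (-9 - 41)**2 = (-50)**2 = 2500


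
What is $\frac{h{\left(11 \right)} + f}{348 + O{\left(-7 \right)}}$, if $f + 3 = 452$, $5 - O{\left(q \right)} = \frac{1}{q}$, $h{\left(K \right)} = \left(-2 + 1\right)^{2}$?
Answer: $\frac{525}{412} \approx 1.2743$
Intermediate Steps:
$h{\left(K \right)} = 1$ ($h{\left(K \right)} = \left(-1\right)^{2} = 1$)
$O{\left(q \right)} = 5 - \frac{1}{q}$
$f = 449$ ($f = -3 + 452 = 449$)
$\frac{h{\left(11 \right)} + f}{348 + O{\left(-7 \right)}} = \frac{1 + 449}{348 + \left(5 - \frac{1}{-7}\right)} = \frac{450}{348 + \left(5 - - \frac{1}{7}\right)} = \frac{450}{348 + \left(5 + \frac{1}{7}\right)} = \frac{450}{348 + \frac{36}{7}} = \frac{450}{\frac{2472}{7}} = 450 \cdot \frac{7}{2472} = \frac{525}{412}$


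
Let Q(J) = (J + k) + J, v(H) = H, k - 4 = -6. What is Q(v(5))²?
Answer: 64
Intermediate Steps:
k = -2 (k = 4 - 6 = -2)
Q(J) = -2 + 2*J (Q(J) = (J - 2) + J = (-2 + J) + J = -2 + 2*J)
Q(v(5))² = (-2 + 2*5)² = (-2 + 10)² = 8² = 64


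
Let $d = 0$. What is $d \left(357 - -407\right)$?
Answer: $0$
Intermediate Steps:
$d \left(357 - -407\right) = 0 \left(357 - -407\right) = 0 \left(357 + 407\right) = 0 \cdot 764 = 0$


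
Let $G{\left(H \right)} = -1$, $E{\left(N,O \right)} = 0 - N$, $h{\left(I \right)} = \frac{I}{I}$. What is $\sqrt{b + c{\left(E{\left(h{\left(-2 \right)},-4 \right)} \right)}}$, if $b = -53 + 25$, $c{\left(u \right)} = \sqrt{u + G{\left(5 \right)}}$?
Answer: $\sqrt{-28 + i \sqrt{2}} \approx 0.13359 + 5.2932 i$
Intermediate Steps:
$h{\left(I \right)} = 1$
$E{\left(N,O \right)} = - N$
$c{\left(u \right)} = \sqrt{-1 + u}$ ($c{\left(u \right)} = \sqrt{u - 1} = \sqrt{-1 + u}$)
$b = -28$
$\sqrt{b + c{\left(E{\left(h{\left(-2 \right)},-4 \right)} \right)}} = \sqrt{-28 + \sqrt{-1 - 1}} = \sqrt{-28 + \sqrt{-2}} = \sqrt{-28 + i \sqrt{2}}$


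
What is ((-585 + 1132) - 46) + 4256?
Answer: 4757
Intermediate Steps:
((-585 + 1132) - 46) + 4256 = (547 - 46) + 4256 = 501 + 4256 = 4757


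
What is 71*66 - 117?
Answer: 4569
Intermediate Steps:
71*66 - 117 = 4686 - 117 = 4569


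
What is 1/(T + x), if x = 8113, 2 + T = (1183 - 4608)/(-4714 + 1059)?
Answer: 731/5929826 ≈ 0.00012328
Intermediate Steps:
T = -777/731 (T = -2 + (1183 - 4608)/(-4714 + 1059) = -2 - 3425/(-3655) = -2 - 3425*(-1/3655) = -2 + 685/731 = -777/731 ≈ -1.0629)
1/(T + x) = 1/(-777/731 + 8113) = 1/(5929826/731) = 731/5929826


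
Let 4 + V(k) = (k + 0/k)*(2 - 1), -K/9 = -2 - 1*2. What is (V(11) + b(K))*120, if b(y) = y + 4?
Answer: 5640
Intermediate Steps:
K = 36 (K = -9*(-2 - 1*2) = -9*(-2 - 2) = -9*(-4) = 36)
b(y) = 4 + y
V(k) = -4 + k (V(k) = -4 + (k + 0/k)*(2 - 1) = -4 + (k + 0)*1 = -4 + k*1 = -4 + k)
(V(11) + b(K))*120 = ((-4 + 11) + (4 + 36))*120 = (7 + 40)*120 = 47*120 = 5640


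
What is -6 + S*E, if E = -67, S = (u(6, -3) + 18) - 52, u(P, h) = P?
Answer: 1870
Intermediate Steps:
S = -28 (S = (6 + 18) - 52 = 24 - 52 = -28)
-6 + S*E = -6 - 28*(-67) = -6 + 1876 = 1870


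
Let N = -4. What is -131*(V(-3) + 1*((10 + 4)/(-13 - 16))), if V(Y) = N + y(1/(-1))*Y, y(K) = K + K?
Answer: -5764/29 ≈ -198.76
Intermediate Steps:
y(K) = 2*K
V(Y) = -4 - 2*Y (V(Y) = -4 + (2*(1/(-1)))*Y = -4 + (2*(1*(-1)))*Y = -4 + (2*(-1))*Y = -4 - 2*Y)
-131*(V(-3) + 1*((10 + 4)/(-13 - 16))) = -131*((-4 - 2*(-3)) + 1*((10 + 4)/(-13 - 16))) = -131*((-4 + 6) + 1*(14/(-29))) = -131*(2 + 1*(14*(-1/29))) = -131*(2 + 1*(-14/29)) = -131*(2 - 14/29) = -131*44/29 = -5764/29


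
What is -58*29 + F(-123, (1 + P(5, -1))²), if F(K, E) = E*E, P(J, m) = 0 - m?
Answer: -1666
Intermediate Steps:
P(J, m) = -m
F(K, E) = E²
-58*29 + F(-123, (1 + P(5, -1))²) = -58*29 + ((1 - 1*(-1))²)² = -1682 + ((1 + 1)²)² = -1682 + (2²)² = -1682 + 4² = -1682 + 16 = -1666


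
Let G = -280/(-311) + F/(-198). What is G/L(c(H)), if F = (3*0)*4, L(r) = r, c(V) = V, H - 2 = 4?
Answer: 140/933 ≈ 0.15005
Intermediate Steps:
H = 6 (H = 2 + 4 = 6)
F = 0 (F = 0*4 = 0)
G = 280/311 (G = -280/(-311) + 0/(-198) = -280*(-1/311) + 0*(-1/198) = 280/311 + 0 = 280/311 ≈ 0.90032)
G/L(c(H)) = (280/311)/6 = (280/311)*(1/6) = 140/933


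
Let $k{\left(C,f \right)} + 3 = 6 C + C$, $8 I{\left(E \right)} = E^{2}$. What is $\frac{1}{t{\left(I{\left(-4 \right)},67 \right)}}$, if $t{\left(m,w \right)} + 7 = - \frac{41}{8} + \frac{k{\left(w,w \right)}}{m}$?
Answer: $\frac{8}{1767} \approx 0.0045274$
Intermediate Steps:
$I{\left(E \right)} = \frac{E^{2}}{8}$
$k{\left(C,f \right)} = -3 + 7 C$ ($k{\left(C,f \right)} = -3 + \left(6 C + C\right) = -3 + 7 C$)
$t{\left(m,w \right)} = - \frac{97}{8} + \frac{-3 + 7 w}{m}$ ($t{\left(m,w \right)} = -7 + \left(- \frac{41}{8} + \frac{-3 + 7 w}{m}\right) = -7 + \left(\left(-41\right) \frac{1}{8} + \frac{-3 + 7 w}{m}\right) = -7 - \left(\frac{41}{8} - \frac{-3 + 7 w}{m}\right) = - \frac{97}{8} + \frac{-3 + 7 w}{m}$)
$\frac{1}{t{\left(I{\left(-4 \right)},67 \right)}} = \frac{1}{\frac{1}{8} \frac{1}{\frac{1}{8} \left(-4\right)^{2}} \left(-24 - 97 \frac{\left(-4\right)^{2}}{8} + 56 \cdot 67\right)} = \frac{1}{\frac{1}{8} \frac{1}{\frac{1}{8} \cdot 16} \left(-24 - 97 \cdot \frac{1}{8} \cdot 16 + 3752\right)} = \frac{1}{\frac{1}{8} \cdot \frac{1}{2} \left(-24 - 194 + 3752\right)} = \frac{1}{\frac{1}{8} \cdot \frac{1}{2} \cdot 3534} = \frac{1}{\frac{1767}{8}} = \frac{8}{1767}$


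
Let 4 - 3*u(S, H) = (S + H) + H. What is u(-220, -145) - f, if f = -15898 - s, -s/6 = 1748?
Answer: 16744/3 ≈ 5581.3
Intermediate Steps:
s = -10488 (s = -6*1748 = -10488)
f = -5410 (f = -15898 - 1*(-10488) = -15898 + 10488 = -5410)
u(S, H) = 4/3 - 2*H/3 - S/3 (u(S, H) = 4/3 - ((S + H) + H)/3 = 4/3 - ((H + S) + H)/3 = 4/3 - (S + 2*H)/3 = 4/3 + (-2*H/3 - S/3) = 4/3 - 2*H/3 - S/3)
u(-220, -145) - f = (4/3 - ⅔*(-145) - ⅓*(-220)) - 1*(-5410) = (4/3 + 290/3 + 220/3) + 5410 = 514/3 + 5410 = 16744/3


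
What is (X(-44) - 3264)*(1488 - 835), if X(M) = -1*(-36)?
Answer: -2107884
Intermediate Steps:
X(M) = 36
(X(-44) - 3264)*(1488 - 835) = (36 - 3264)*(1488 - 835) = -3228*653 = -2107884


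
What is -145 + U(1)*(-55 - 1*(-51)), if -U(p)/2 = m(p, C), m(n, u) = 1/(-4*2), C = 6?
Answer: -146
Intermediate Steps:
m(n, u) = -⅛ (m(n, u) = 1/(-8) = -⅛)
U(p) = ¼ (U(p) = -2*(-⅛) = ¼)
-145 + U(1)*(-55 - 1*(-51)) = -145 + (-55 - 1*(-51))/4 = -145 + (-55 + 51)/4 = -145 + (¼)*(-4) = -145 - 1 = -146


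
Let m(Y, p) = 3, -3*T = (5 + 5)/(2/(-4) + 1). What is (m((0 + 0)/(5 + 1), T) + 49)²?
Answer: 2704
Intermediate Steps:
T = -20/3 (T = -(5 + 5)/(3*(2/(-4) + 1)) = -10/(3*(2*(-¼) + 1)) = -10/(3*(-½ + 1)) = -10/(3*½) = -10*2/3 = -⅓*20 = -20/3 ≈ -6.6667)
(m((0 + 0)/(5 + 1), T) + 49)² = (3 + 49)² = 52² = 2704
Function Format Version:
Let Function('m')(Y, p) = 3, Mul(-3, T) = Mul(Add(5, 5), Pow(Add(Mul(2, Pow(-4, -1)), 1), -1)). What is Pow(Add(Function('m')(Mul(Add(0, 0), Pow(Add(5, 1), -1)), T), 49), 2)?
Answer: 2704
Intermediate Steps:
T = Rational(-20, 3) (T = Mul(Rational(-1, 3), Mul(Add(5, 5), Pow(Add(Mul(2, Pow(-4, -1)), 1), -1))) = Mul(Rational(-1, 3), Mul(10, Pow(Add(Mul(2, Rational(-1, 4)), 1), -1))) = Mul(Rational(-1, 3), Mul(10, Pow(Add(Rational(-1, 2), 1), -1))) = Mul(Rational(-1, 3), Mul(10, Pow(Rational(1, 2), -1))) = Mul(Rational(-1, 3), Mul(10, 2)) = Mul(Rational(-1, 3), 20) = Rational(-20, 3) ≈ -6.6667)
Pow(Add(Function('m')(Mul(Add(0, 0), Pow(Add(5, 1), -1)), T), 49), 2) = Pow(Add(3, 49), 2) = Pow(52, 2) = 2704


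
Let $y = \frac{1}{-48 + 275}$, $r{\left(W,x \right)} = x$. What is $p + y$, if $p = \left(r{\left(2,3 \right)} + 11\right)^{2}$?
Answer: $\frac{44493}{227} \approx 196.0$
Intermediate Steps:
$y = \frac{1}{227} \approx 0.0044053$
$p = 196$ ($p = \left(3 + 11\right)^{2} = 14^{2} = 196$)
$p + y = 196 + \frac{1}{227} = \frac{44493}{227}$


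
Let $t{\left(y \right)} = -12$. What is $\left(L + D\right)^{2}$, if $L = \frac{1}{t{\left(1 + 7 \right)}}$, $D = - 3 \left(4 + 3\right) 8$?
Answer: $\frac{4068289}{144} \approx 28252.0$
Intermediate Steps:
$D = -168$ ($D = \left(-3\right) 7 \cdot 8 = \left(-21\right) 8 = -168$)
$L = - \frac{1}{12}$ ($L = \frac{1}{-12} = - \frac{1}{12} \approx -0.083333$)
$\left(L + D\right)^{2} = \left(- \frac{1}{12} - 168\right)^{2} = \left(- \frac{2017}{12}\right)^{2} = \frac{4068289}{144}$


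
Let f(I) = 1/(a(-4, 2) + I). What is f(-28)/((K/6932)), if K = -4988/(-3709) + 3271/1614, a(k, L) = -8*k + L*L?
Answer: 5187151479/20182771 ≈ 257.01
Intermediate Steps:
a(k, L) = L² - 8*k (a(k, L) = -8*k + L² = L² - 8*k)
K = 20182771/5986326 (K = -4988*(-1/3709) + 3271*(1/1614) = 4988/3709 + 3271/1614 = 20182771/5986326 ≈ 3.3715)
f(I) = 1/(36 + I) (f(I) = 1/((2² - 8*(-4)) + I) = 1/((4 + 32) + I) = 1/(36 + I))
f(-28)/((K/6932)) = 1/((36 - 28)*(((20182771/5986326)/6932))) = 1/(8*(((20182771/5986326)*(1/6932)))) = 1/(8*(20182771/41497211832)) = (⅛)*(41497211832/20182771) = 5187151479/20182771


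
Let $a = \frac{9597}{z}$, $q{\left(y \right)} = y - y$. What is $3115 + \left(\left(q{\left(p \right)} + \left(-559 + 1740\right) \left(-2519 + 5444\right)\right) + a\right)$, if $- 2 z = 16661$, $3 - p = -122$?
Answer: $\frac{57606054746}{16661} \approx 3.4575 \cdot 10^{6}$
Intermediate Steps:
$p = 125$ ($p = 3 - -122 = 3 + 122 = 125$)
$z = - \frac{16661}{2}$ ($z = \left(- \frac{1}{2}\right) 16661 = - \frac{16661}{2} \approx -8330.5$)
$q{\left(y \right)} = 0$
$a = - \frac{19194}{16661}$ ($a = \frac{9597}{- \frac{16661}{2}} = 9597 \left(- \frac{2}{16661}\right) = - \frac{19194}{16661} \approx -1.152$)
$3115 + \left(\left(q{\left(p \right)} + \left(-559 + 1740\right) \left(-2519 + 5444\right)\right) + a\right) = 3115 - \left(\frac{19194}{16661} - \left(-559 + 1740\right) \left(-2519 + 5444\right)\right) = 3115 + \left(\left(0 + 1181 \cdot 2925\right) - \frac{19194}{16661}\right) = 3115 + \left(\left(0 + 3454425\right) - \frac{19194}{16661}\right) = 3115 + \left(3454425 - \frac{19194}{16661}\right) = 3115 + \frac{57554155731}{16661} = \frac{57606054746}{16661}$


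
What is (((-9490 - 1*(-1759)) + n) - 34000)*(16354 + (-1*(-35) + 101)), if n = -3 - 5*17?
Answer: -689595310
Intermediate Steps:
n = -88 (n = -3 - 85 = -88)
(((-9490 - 1*(-1759)) + n) - 34000)*(16354 + (-1*(-35) + 101)) = (((-9490 - 1*(-1759)) - 88) - 34000)*(16354 + (-1*(-35) + 101)) = (((-9490 + 1759) - 88) - 34000)*(16354 + (35 + 101)) = ((-7731 - 88) - 34000)*(16354 + 136) = (-7819 - 34000)*16490 = -41819*16490 = -689595310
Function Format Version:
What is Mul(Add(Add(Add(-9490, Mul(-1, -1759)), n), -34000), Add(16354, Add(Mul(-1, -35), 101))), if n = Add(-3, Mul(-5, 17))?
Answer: -689595310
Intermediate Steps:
n = -88 (n = Add(-3, -85) = -88)
Mul(Add(Add(Add(-9490, Mul(-1, -1759)), n), -34000), Add(16354, Add(Mul(-1, -35), 101))) = Mul(Add(Add(Add(-9490, Mul(-1, -1759)), -88), -34000), Add(16354, Add(Mul(-1, -35), 101))) = Mul(Add(Add(Add(-9490, 1759), -88), -34000), Add(16354, Add(35, 101))) = Mul(Add(Add(-7731, -88), -34000), Add(16354, 136)) = Mul(Add(-7819, -34000), 16490) = Mul(-41819, 16490) = -689595310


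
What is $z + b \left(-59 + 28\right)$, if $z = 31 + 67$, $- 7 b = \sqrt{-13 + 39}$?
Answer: $98 + \frac{31 \sqrt{26}}{7} \approx 120.58$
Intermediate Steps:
$b = - \frac{\sqrt{26}}{7}$ ($b = - \frac{\sqrt{-13 + 39}}{7} = - \frac{\sqrt{26}}{7} \approx -0.72843$)
$z = 98$
$z + b \left(-59 + 28\right) = 98 + - \frac{\sqrt{26}}{7} \left(-59 + 28\right) = 98 + - \frac{\sqrt{26}}{7} \left(-31\right) = 98 + \frac{31 \sqrt{26}}{7}$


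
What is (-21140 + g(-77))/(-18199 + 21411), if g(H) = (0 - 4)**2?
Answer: -5281/803 ≈ -6.5766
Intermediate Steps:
g(H) = 16 (g(H) = (-4)**2 = 16)
(-21140 + g(-77))/(-18199 + 21411) = (-21140 + 16)/(-18199 + 21411) = -21124/3212 = -21124*1/3212 = -5281/803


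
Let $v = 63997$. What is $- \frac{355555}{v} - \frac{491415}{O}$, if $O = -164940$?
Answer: $- \frac{1813077063}{703711012} \approx -2.5765$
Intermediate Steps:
$- \frac{355555}{v} - \frac{491415}{O} = - \frac{355555}{63997} - \frac{491415}{-164940} = \left(-355555\right) \frac{1}{63997} - - \frac{32761}{10996} = - \frac{355555}{63997} + \frac{32761}{10996} = - \frac{1813077063}{703711012}$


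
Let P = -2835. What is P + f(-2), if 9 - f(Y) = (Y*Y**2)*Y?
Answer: -2842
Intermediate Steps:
f(Y) = 9 - Y**4 (f(Y) = 9 - Y*Y**2*Y = 9 - Y**3*Y = 9 - Y**4)
P + f(-2) = -2835 + (9 - 1*(-2)**4) = -2835 + (9 - 1*16) = -2835 + (9 - 16) = -2835 - 7 = -2842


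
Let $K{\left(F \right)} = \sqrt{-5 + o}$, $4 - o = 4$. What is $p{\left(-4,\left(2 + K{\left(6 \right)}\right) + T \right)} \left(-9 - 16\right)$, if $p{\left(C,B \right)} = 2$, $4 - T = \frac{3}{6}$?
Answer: $-50$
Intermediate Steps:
$o = 0$ ($o = 4 - 4 = 0$)
$T = \frac{7}{2}$ ($T = 4 - \frac{3}{6} = 4 - 3 \cdot \frac{1}{6} = 4 - \frac{1}{2} = \frac{7}{2} \approx 3.5$)
$K{\left(F \right)} = i \sqrt{5}$ ($K{\left(F \right)} = \sqrt{-5 + 0} = \sqrt{-5} = i \sqrt{5}$)
$p{\left(-4,\left(2 + K{\left(6 \right)}\right) + T \right)} \left(-9 - 16\right) = 2 \left(-9 - 16\right) = 2 \left(-25\right) = -50$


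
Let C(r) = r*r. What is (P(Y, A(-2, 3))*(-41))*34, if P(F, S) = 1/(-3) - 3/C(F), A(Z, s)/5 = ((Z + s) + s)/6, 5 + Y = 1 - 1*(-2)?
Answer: 9061/6 ≈ 1510.2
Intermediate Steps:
Y = -2 (Y = -5 + (1 - 1*(-2)) = -5 + (1 + 2) = -5 + 3 = -2)
A(Z, s) = 5*s/3 + 5*Z/6 (A(Z, s) = 5*(((Z + s) + s)/6) = 5*((Z + 2*s)*(1/6)) = 5*(s/3 + Z/6) = 5*s/3 + 5*Z/6)
C(r) = r**2
P(F, S) = -1/3 - 3/F**2 (P(F, S) = 1/(-3) - 3/F**2 = 1*(-1/3) - 3/F**2 = -1/3 - 3/F**2)
(P(Y, A(-2, 3))*(-41))*34 = ((-1/3 - 3/(-2)**2)*(-41))*34 = ((-1/3 - 3*1/4)*(-41))*34 = ((-1/3 - 3/4)*(-41))*34 = -13/12*(-41)*34 = (533/12)*34 = 9061/6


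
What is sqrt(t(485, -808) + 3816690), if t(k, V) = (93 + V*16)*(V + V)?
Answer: 5*sqrt(982322) ≈ 4955.6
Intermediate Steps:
t(k, V) = 2*V*(93 + 16*V) (t(k, V) = (93 + 16*V)*(2*V) = 2*V*(93 + 16*V))
sqrt(t(485, -808) + 3816690) = sqrt(2*(-808)*(93 + 16*(-808)) + 3816690) = sqrt(2*(-808)*(93 - 12928) + 3816690) = sqrt(2*(-808)*(-12835) + 3816690) = sqrt(20741360 + 3816690) = sqrt(24558050) = 5*sqrt(982322)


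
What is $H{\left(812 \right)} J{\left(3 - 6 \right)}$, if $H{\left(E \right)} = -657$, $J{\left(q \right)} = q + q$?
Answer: $3942$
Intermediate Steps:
$J{\left(q \right)} = 2 q$
$H{\left(812 \right)} J{\left(3 - 6 \right)} = - 657 \cdot 2 \left(3 - 6\right) = - 657 \cdot 2 \left(-3\right) = \left(-657\right) \left(-6\right) = 3942$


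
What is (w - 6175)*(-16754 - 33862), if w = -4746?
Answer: 552777336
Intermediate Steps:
(w - 6175)*(-16754 - 33862) = (-4746 - 6175)*(-16754 - 33862) = -10921*(-50616) = 552777336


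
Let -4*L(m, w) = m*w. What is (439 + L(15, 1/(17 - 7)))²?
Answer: 12313081/64 ≈ 1.9239e+5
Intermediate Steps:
L(m, w) = -m*w/4
(439 + L(15, 1/(17 - 7)))² = (439 - ¼*15/(17 - 7))² = (439 - ¼*15/10)² = (439 - ¼*15*⅒)² = (439 - 3/8)² = (3509/8)² = 12313081/64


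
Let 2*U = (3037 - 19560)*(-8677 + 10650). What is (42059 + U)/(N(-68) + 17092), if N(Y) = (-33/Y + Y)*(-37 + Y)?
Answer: -1105535874/1644311 ≈ -672.34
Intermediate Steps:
N(Y) = (-37 + Y)*(Y - 33/Y) (N(Y) = (Y - 33/Y)*(-37 + Y) = (-37 + Y)*(Y - 33/Y))
U = -32599879/2 (U = ((3037 - 19560)*(-8677 + 10650))/2 = (-16523*1973)/2 = (½)*(-32599879) = -32599879/2 ≈ -1.6300e+7)
(42059 + U)/(N(-68) + 17092) = (42059 - 32599879/2)/((-33 + (-68)² - 37*(-68) + 1221/(-68)) + 17092) = -32515761/(2*((-33 + 4624 + 2516 + 1221*(-1/68)) + 17092)) = -32515761/(2*((-33 + 4624 + 2516 - 1221/68) + 17092)) = -32515761/(2*(482055/68 + 17092)) = -32515761/(2*1644311/68) = -32515761/2*68/1644311 = -1105535874/1644311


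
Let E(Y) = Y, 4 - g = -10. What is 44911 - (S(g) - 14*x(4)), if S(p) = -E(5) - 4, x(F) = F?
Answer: 44976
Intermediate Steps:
g = 14 (g = 4 - 1*(-10) = 4 + 10 = 14)
S(p) = -9 (S(p) = -1*5 - 4 = -5 - 4 = -9)
44911 - (S(g) - 14*x(4)) = 44911 - (-9 - 14*4) = 44911 - (-9 - 56) = 44911 - 1*(-65) = 44911 + 65 = 44976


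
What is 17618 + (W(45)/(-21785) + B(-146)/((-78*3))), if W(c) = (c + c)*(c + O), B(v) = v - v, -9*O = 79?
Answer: 76760974/4357 ≈ 17618.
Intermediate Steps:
O = -79/9 (O = -⅑*79 = -79/9 ≈ -8.7778)
B(v) = 0
W(c) = 2*c*(-79/9 + c) (W(c) = (c + c)*(c - 79/9) = (2*c)*(-79/9 + c) = 2*c*(-79/9 + c))
17618 + (W(45)/(-21785) + B(-146)/((-78*3))) = 17618 + (((2/9)*45*(-79 + 9*45))/(-21785) + 0/((-78*3))) = 17618 + (((2/9)*45*(-79 + 405))*(-1/21785) + 0/((-3*78))) = 17618 + (((2/9)*45*326)*(-1/21785) + 0/(-234)) = 17618 + (3260*(-1/21785) + 0*(-1/234)) = 17618 + (-652/4357 + 0) = 17618 - 652/4357 = 76760974/4357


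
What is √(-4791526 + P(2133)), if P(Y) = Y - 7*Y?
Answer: 2*I*√1201081 ≈ 2191.9*I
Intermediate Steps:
P(Y) = -6*Y
√(-4791526 + P(2133)) = √(-4791526 - 6*2133) = √(-4791526 - 12798) = √(-4804324) = 2*I*√1201081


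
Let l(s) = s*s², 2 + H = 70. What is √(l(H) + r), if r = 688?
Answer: 4*√19695 ≈ 561.36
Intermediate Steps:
H = 68 (H = -2 + 70 = 68)
l(s) = s³
√(l(H) + r) = √(68³ + 688) = √(314432 + 688) = √315120 = 4*√19695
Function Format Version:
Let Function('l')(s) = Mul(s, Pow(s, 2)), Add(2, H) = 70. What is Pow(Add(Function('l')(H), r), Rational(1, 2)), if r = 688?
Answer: Mul(4, Pow(19695, Rational(1, 2))) ≈ 561.36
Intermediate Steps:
H = 68 (H = Add(-2, 70) = 68)
Function('l')(s) = Pow(s, 3)
Pow(Add(Function('l')(H), r), Rational(1, 2)) = Pow(Add(Pow(68, 3), 688), Rational(1, 2)) = Pow(Add(314432, 688), Rational(1, 2)) = Pow(315120, Rational(1, 2)) = Mul(4, Pow(19695, Rational(1, 2)))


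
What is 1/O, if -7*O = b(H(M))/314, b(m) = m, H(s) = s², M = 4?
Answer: -1099/8 ≈ -137.38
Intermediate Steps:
O = -8/1099 (O = -4²/(7*314) = -16/(7*314) = -⅐*8/157 = -8/1099 ≈ -0.0072793)
1/O = 1/(-8/1099) = -1099/8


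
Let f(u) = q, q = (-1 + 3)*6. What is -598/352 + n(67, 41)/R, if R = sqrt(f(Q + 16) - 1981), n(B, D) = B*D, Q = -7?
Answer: -299/176 - 2747*I*sqrt(1969)/1969 ≈ -1.6989 - 61.906*I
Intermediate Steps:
q = 12 (q = 2*6 = 12)
f(u) = 12
R = I*sqrt(1969) (R = sqrt(12 - 1981) = sqrt(-1969) = I*sqrt(1969) ≈ 44.373*I)
-598/352 + n(67, 41)/R = -598/352 + (67*41)/((I*sqrt(1969))) = -598*1/352 + 2747*(-I*sqrt(1969)/1969) = -299/176 - 2747*I*sqrt(1969)/1969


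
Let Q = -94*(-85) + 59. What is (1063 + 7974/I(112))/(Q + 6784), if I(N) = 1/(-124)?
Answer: -987713/14833 ≈ -66.589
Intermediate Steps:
Q = 8049 (Q = 7990 + 59 = 8049)
I(N) = -1/124
(1063 + 7974/I(112))/(Q + 6784) = (1063 + 7974/(-1/124))/(8049 + 6784) = (1063 + 7974*(-124))/14833 = (1063 - 988776)*(1/14833) = -987713*1/14833 = -987713/14833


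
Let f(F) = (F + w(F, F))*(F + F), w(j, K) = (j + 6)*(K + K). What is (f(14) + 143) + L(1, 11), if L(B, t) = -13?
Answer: 16202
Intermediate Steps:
w(j, K) = 2*K*(6 + j) (w(j, K) = (6 + j)*(2*K) = 2*K*(6 + j))
f(F) = 2*F*(F + 2*F*(6 + F)) (f(F) = (F + 2*F*(6 + F))*(F + F) = (F + 2*F*(6 + F))*(2*F) = 2*F*(F + 2*F*(6 + F)))
(f(14) + 143) + L(1, 11) = (14²*(26 + 4*14) + 143) - 13 = (196*(26 + 56) + 143) - 13 = (196*82 + 143) - 13 = (16072 + 143) - 13 = 16215 - 13 = 16202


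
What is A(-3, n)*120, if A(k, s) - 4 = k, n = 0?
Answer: 120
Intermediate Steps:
A(k, s) = 4 + k
A(-3, n)*120 = (4 - 3)*120 = 1*120 = 120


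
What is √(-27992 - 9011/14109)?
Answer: I*√5572323293151/14109 ≈ 167.31*I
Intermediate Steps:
√(-27992 - 9011/14109) = √(-394948139/14109) = I*√5572323293151/14109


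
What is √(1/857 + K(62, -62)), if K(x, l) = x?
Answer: √45536695/857 ≈ 7.8741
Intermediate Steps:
√(1/857 + K(62, -62)) = √(1/857 + 62) = √(53135/857) = √45536695/857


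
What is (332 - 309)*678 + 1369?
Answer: 16963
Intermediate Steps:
(332 - 309)*678 + 1369 = 23*678 + 1369 = 15594 + 1369 = 16963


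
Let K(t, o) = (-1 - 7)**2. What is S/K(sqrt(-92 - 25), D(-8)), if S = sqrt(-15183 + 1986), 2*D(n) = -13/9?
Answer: I*sqrt(13197)/64 ≈ 1.795*I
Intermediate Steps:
D(n) = -13/18 (D(n) = (-13/9)/2 = (-13*1/9)/2 = (1/2)*(-13/9) = -13/18)
K(t, o) = 64 (K(t, o) = (-8)**2 = 64)
S = I*sqrt(13197) (S = sqrt(-13197) = I*sqrt(13197) ≈ 114.88*I)
S/K(sqrt(-92 - 25), D(-8)) = (I*sqrt(13197))/64 = (I*sqrt(13197))*(1/64) = I*sqrt(13197)/64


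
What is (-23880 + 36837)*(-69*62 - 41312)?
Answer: -590709630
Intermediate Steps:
(-23880 + 36837)*(-69*62 - 41312) = 12957*(-4278 - 41312) = 12957*(-45590) = -590709630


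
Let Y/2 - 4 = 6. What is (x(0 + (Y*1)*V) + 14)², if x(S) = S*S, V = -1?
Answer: 171396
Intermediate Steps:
Y = 20 (Y = 8 + 2*6 = 8 + 12 = 20)
x(S) = S²
(x(0 + (Y*1)*V) + 14)² = ((0 + (20*1)*(-1))² + 14)² = ((0 + 20*(-1))² + 14)² = ((0 - 20)² + 14)² = ((-20)² + 14)² = (400 + 14)² = 414² = 171396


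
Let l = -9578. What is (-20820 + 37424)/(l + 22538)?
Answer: 4151/3240 ≈ 1.2812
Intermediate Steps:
(-20820 + 37424)/(l + 22538) = (-20820 + 37424)/(-9578 + 22538) = 16604/12960 = 16604*(1/12960) = 4151/3240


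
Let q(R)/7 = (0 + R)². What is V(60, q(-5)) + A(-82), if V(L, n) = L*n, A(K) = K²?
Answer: 17224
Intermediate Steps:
q(R) = 7*R² (q(R) = 7*(0 + R)² = 7*R²)
V(60, q(-5)) + A(-82) = 60*(7*(-5)²) + (-82)² = 60*(7*25) + 6724 = 60*175 + 6724 = 10500 + 6724 = 17224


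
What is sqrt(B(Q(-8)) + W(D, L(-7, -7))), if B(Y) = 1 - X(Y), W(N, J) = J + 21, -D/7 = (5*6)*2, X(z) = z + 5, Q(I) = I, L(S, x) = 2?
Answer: 3*sqrt(3) ≈ 5.1962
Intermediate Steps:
X(z) = 5 + z
D = -420 (D = -7*5*6*2 = -210*2 = -7*60 = -420)
W(N, J) = 21 + J
B(Y) = -4 - Y (B(Y) = 1 - (5 + Y) = 1 + (-5 - Y) = -4 - Y)
sqrt(B(Q(-8)) + W(D, L(-7, -7))) = sqrt((-4 - 1*(-8)) + (21 + 2)) = sqrt((-4 + 8) + 23) = sqrt(4 + 23) = sqrt(27) = 3*sqrt(3)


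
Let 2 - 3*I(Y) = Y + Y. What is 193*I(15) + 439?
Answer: -4087/3 ≈ -1362.3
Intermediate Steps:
I(Y) = ⅔ - 2*Y/3 (I(Y) = ⅔ - (Y + Y)/3 = ⅔ - 2*Y/3)
193*I(15) + 439 = 193*(⅔ - ⅔*15) + 439 = 193*(⅔ - 10) + 439 = 193*(-28/3) + 439 = -5404/3 + 439 = -4087/3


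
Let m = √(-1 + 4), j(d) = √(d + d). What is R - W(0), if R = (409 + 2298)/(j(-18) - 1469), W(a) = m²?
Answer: -10450574/2157997 - 16242*I/2157997 ≈ -4.8427 - 0.0075264*I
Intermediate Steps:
j(d) = √2*√d (j(d) = √(2*d) = √2*√d)
m = √3 ≈ 1.7320
W(a) = 3 (W(a) = (√3)² = 3)
R = 2707*(-1469 - 6*I)/2157997 (R = (409 + 2298)/(√2*√(-18) - 1469) = 2707/(√2*(3*I*√2) - 1469) = 2707/(6*I - 1469) = 2707/(-1469 + 6*I) = 2707*((-1469 - 6*I)/2157997) = 2707*(-1469 - 6*I)/2157997 ≈ -1.8427 - 0.0075264*I)
R - W(0) = (-3976583/2157997 - 16242*I/2157997) - 1*3 = (-3976583/2157997 - 16242*I/2157997) - 3 = -10450574/2157997 - 16242*I/2157997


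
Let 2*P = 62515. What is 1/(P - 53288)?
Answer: -2/44061 ≈ -4.5392e-5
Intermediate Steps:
P = 62515/2 (P = (½)*62515 = 62515/2 ≈ 31258.)
1/(P - 53288) = 1/(62515/2 - 53288) = 1/(-44061/2) = -2/44061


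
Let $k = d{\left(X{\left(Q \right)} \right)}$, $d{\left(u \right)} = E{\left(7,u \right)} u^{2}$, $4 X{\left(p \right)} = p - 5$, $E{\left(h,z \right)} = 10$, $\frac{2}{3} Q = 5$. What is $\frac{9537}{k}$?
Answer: $\frac{305184}{125} \approx 2441.5$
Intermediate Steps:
$Q = \frac{15}{2}$ ($Q = \frac{3}{2} \cdot 5 = \frac{15}{2} \approx 7.5$)
$X{\left(p \right)} = - \frac{5}{4} + \frac{p}{4}$ ($X{\left(p \right)} = \frac{p - 5}{4} = \frac{-5 + p}{4} = - \frac{5}{4} + \frac{p}{4}$)
$d{\left(u \right)} = 10 u^{2}$
$k = \frac{125}{32}$ ($k = 10 \left(- \frac{5}{4} + \frac{1}{4} \cdot \frac{15}{2}\right)^{2} = 10 \left(- \frac{5}{4} + \frac{15}{8}\right)^{2} = 10 \left(\frac{5}{8}\right)^{2} = 10 \cdot \frac{25}{64} = \frac{125}{32} \approx 3.9063$)
$\frac{9537}{k} = \frac{9537}{\frac{125}{32}} = 9537 \cdot \frac{32}{125} = \frac{305184}{125}$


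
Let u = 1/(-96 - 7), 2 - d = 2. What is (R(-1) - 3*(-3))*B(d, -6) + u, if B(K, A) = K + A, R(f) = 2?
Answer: -6799/103 ≈ -66.010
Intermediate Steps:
d = 0 (d = 2 - 1*2 = 2 - 2 = 0)
B(K, A) = A + K
u = -1/103 (u = 1/(-103) = -1/103 ≈ -0.0097087)
(R(-1) - 3*(-3))*B(d, -6) + u = (2 - 3*(-3))*(-6 + 0) - 1/103 = (2 + 9)*(-6) - 1/103 = 11*(-6) - 1/103 = -66 - 1/103 = -6799/103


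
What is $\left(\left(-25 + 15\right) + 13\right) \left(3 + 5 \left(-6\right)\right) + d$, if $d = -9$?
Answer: $-90$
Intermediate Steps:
$\left(\left(-25 + 15\right) + 13\right) \left(3 + 5 \left(-6\right)\right) + d = \left(\left(-25 + 15\right) + 13\right) \left(3 + 5 \left(-6\right)\right) - 9 = \left(-10 + 13\right) \left(3 - 30\right) - 9 = 3 \left(-27\right) - 9 = -81 - 9 = -90$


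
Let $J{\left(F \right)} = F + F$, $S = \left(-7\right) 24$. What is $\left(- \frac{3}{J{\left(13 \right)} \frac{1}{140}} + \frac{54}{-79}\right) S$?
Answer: $\frac{2905056}{1027} \approx 2828.7$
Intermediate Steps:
$S = -168$
$J{\left(F \right)} = 2 F$
$\left(- \frac{3}{J{\left(13 \right)} \frac{1}{140}} + \frac{54}{-79}\right) S = \left(- \frac{3}{2 \cdot 13 \cdot \frac{1}{140}} + \frac{54}{-79}\right) \left(-168\right) = \left(- \frac{3}{26 \cdot \frac{1}{140}} + 54 \left(- \frac{1}{79}\right)\right) \left(-168\right) = \left(- \frac{3}{\frac{13}{70}} - \frac{54}{79}\right) \left(-168\right) = \left(\left(-3\right) \frac{70}{13} - \frac{54}{79}\right) \left(-168\right) = \left(- \frac{210}{13} - \frac{54}{79}\right) \left(-168\right) = \left(- \frac{17292}{1027}\right) \left(-168\right) = \frac{2905056}{1027}$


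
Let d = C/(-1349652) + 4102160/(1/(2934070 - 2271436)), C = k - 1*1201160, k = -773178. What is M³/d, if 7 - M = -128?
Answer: 1660325019750/1834332743233024609 ≈ 9.0514e-7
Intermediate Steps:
M = 135 (M = 7 - 1*(-128) = 7 + 128 = 135)
C = -1974338 (C = -773178 - 1*1201160 = -773178 - 1201160 = -1974338)
d = 1834332743233024609/674826 (d = -1974338/(-1349652) + 4102160/(1/(2934070 - 2271436)) = -1974338*(-1/1349652) + 4102160/(1/662634) = 987169/674826 + 4102160/(1/662634) = 987169/674826 + 4102160*662634 = 987169/674826 + 2718230689440 = 1834332743233024609/674826 ≈ 2.7182e+12)
M³/d = 135³/(1834332743233024609/674826) = 2460375*(674826/1834332743233024609) = 1660325019750/1834332743233024609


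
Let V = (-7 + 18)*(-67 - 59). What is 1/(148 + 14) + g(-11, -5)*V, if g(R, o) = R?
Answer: 2469853/162 ≈ 15246.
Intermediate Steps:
V = -1386 (V = 11*(-126) = -1386)
1/(148 + 14) + g(-11, -5)*V = 1/(148 + 14) - 11*(-1386) = 1/162 + 15246 = 2469853/162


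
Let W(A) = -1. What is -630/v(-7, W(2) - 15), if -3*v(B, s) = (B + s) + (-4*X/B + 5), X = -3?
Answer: -2205/23 ≈ -95.870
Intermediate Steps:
v(B, s) = -5/3 - 4/B - B/3 - s/3 (v(B, s) = -((B + s) + (-(-12)/B + 5))/3 = -((B + s) + (12/B + 5))/3 = -((B + s) + (5 + 12/B))/3 = -(5 + B + s + 12/B)/3 = -5/3 - 4/B - B/3 - s/3)
-630/v(-7, W(2) - 15) = -630*(-21/(-12 - 1*(-7)*(5 - 7 + (-1 - 15)))) = -630*(-21/(-12 - 1*(-7)*(5 - 7 - 16))) = -630*(-21/(-12 - 1*(-7)*(-18))) = -630*(-21/(-12 - 126)) = -630/((⅓)*(-⅐)*(-138)) = -630/46/7 = -630*7/46 = -2205/23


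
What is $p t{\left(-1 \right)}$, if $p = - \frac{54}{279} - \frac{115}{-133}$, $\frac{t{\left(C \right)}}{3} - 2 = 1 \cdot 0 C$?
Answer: $\frac{16602}{4123} \approx 4.0267$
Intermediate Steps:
$t{\left(C \right)} = 6$ ($t{\left(C \right)} = 6 + 3 \cdot 1 \cdot 0 C = 6 + 3 \cdot 0 C = 6 + 3 \cdot 0 = 6 + 0 = 6$)
$p = \frac{2767}{4123}$ ($p = \left(-54\right) \frac{1}{279} - - \frac{115}{133} = - \frac{6}{31} + \frac{115}{133} = \frac{2767}{4123} \approx 0.67111$)
$p t{\left(-1 \right)} = \frac{2767}{4123} \cdot 6 = \frac{16602}{4123}$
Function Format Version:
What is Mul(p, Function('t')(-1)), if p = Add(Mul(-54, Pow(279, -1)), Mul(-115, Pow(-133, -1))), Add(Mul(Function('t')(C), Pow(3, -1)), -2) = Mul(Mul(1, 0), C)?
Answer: Rational(16602, 4123) ≈ 4.0267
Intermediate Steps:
Function('t')(C) = 6 (Function('t')(C) = Add(6, Mul(3, Mul(Mul(1, 0), C))) = Add(6, Mul(3, Mul(0, C))) = Add(6, Mul(3, 0)) = Add(6, 0) = 6)
p = Rational(2767, 4123) (p = Add(Mul(-54, Rational(1, 279)), Mul(-115, Rational(-1, 133))) = Add(Rational(-6, 31), Rational(115, 133)) = Rational(2767, 4123) ≈ 0.67111)
Mul(p, Function('t')(-1)) = Mul(Rational(2767, 4123), 6) = Rational(16602, 4123)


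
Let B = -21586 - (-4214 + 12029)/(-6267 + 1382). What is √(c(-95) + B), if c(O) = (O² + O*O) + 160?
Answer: I*√3220962853/977 ≈ 58.09*I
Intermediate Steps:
c(O) = 160 + 2*O² (c(O) = (O² + O²) + 160 = 2*O² + 160 = 160 + 2*O²)
B = -21087959/977 (B = -21586 - 7815/(-4885) = -21586 - 7815*(-1)/4885 = -21586 - 1*(-1563/977) = -21586 + 1563/977 = -21087959/977 ≈ -21584.)
√(c(-95) + B) = √((160 + 2*(-95)²) - 21087959/977) = √((160 + 2*9025) - 21087959/977) = √((160 + 18050) - 21087959/977) = √(18210 - 21087959/977) = √(-3296789/977) = I*√3220962853/977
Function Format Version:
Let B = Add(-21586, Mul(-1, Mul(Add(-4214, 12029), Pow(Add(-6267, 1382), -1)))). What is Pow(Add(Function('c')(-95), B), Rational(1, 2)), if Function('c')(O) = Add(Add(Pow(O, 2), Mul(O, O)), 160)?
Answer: Mul(Rational(1, 977), I, Pow(3220962853, Rational(1, 2))) ≈ Mul(58.090, I)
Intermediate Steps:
Function('c')(O) = Add(160, Mul(2, Pow(O, 2))) (Function('c')(O) = Add(Add(Pow(O, 2), Pow(O, 2)), 160) = Add(Mul(2, Pow(O, 2)), 160) = Add(160, Mul(2, Pow(O, 2))))
B = Rational(-21087959, 977) (B = Add(-21586, Mul(-1, Mul(7815, Pow(-4885, -1)))) = Add(-21586, Mul(-1, Mul(7815, Rational(-1, 4885)))) = Add(-21586, Mul(-1, Rational(-1563, 977))) = Add(-21586, Rational(1563, 977)) = Rational(-21087959, 977) ≈ -21584.)
Pow(Add(Function('c')(-95), B), Rational(1, 2)) = Pow(Add(Add(160, Mul(2, Pow(-95, 2))), Rational(-21087959, 977)), Rational(1, 2)) = Pow(Add(Add(160, Mul(2, 9025)), Rational(-21087959, 977)), Rational(1, 2)) = Pow(Add(Add(160, 18050), Rational(-21087959, 977)), Rational(1, 2)) = Pow(Add(18210, Rational(-21087959, 977)), Rational(1, 2)) = Pow(Rational(-3296789, 977), Rational(1, 2)) = Mul(Rational(1, 977), I, Pow(3220962853, Rational(1, 2)))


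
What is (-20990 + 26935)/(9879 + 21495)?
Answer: 5945/31374 ≈ 0.18949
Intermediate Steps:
(-20990 + 26935)/(9879 + 21495) = 5945/31374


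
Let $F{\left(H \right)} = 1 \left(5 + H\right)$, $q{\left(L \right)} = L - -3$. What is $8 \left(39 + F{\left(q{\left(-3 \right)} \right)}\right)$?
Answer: $352$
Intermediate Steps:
$q{\left(L \right)} = 3 + L$ ($q{\left(L \right)} = L + 3 = 3 + L$)
$F{\left(H \right)} = 5 + H$
$8 \left(39 + F{\left(q{\left(-3 \right)} \right)}\right) = 8 \left(39 + \left(5 + \left(3 - 3\right)\right)\right) = 8 \left(39 + \left(5 + 0\right)\right) = 8 \left(39 + 5\right) = 8 \cdot 44 = 352$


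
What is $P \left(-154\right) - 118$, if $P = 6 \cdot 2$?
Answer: $-1966$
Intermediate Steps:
$P = 12$
$P \left(-154\right) - 118 = 12 \left(-154\right) - 118 = -1848 - 118 = -1966$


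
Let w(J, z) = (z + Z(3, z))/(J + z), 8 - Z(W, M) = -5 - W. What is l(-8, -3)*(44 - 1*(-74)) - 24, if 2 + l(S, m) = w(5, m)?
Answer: 507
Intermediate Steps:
Z(W, M) = 13 + W (Z(W, M) = 8 - (-5 - W) = 8 + (5 + W) = 13 + W)
w(J, z) = (16 + z)/(J + z) (w(J, z) = (z + (13 + 3))/(J + z) = (z + 16)/(J + z) = (16 + z)/(J + z))
l(S, m) = -2 + (16 + m)/(5 + m)
l(-8, -3)*(44 - 1*(-74)) - 24 = ((6 - 1*(-3))/(5 - 3))*(44 - 1*(-74)) - 24 = ((6 + 3)/2)*(44 + 74) - 24 = ((1/2)*9)*118 - 24 = (9/2)*118 - 24 = 531 - 24 = 507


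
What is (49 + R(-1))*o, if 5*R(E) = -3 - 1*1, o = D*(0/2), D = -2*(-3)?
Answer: 0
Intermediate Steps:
D = 6
o = 0 (o = 6*(0/2) = 6*(0*(½)) = 6*0 = 0)
R(E) = -⅘ (R(E) = (-3 - 1*1)/5 = (-3 - 1)/5 = (⅕)*(-4) = -⅘)
(49 + R(-1))*o = (49 - ⅘)*0 = (241/5)*0 = 0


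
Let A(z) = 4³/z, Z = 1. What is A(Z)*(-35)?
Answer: -2240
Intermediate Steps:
A(z) = 64/z
A(Z)*(-35) = (64/1)*(-35) = (64*1)*(-35) = 64*(-35) = -2240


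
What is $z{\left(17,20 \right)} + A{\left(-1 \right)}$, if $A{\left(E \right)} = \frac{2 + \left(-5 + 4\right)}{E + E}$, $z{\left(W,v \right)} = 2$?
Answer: $\frac{3}{2} \approx 1.5$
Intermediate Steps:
$A{\left(E \right)} = \frac{1}{2 E}$ ($A{\left(E \right)} = \frac{2 - 1}{2 E} = 1 \frac{1}{2 E} = \frac{1}{2 E}$)
$z{\left(17,20 \right)} + A{\left(-1 \right)} = 2 + \frac{1}{2 \left(-1\right)} = 2 + \frac{1}{2} \left(-1\right) = 2 - \frac{1}{2} = \frac{3}{2}$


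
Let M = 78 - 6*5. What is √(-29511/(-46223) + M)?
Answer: √103919241945/46223 ≈ 6.9741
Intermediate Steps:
M = 48 (M = 78 - 30 = 48)
√(-29511/(-46223) + M) = √(-29511/(-46223) + 48) = √(-29511*(-1/46223) + 48) = √(29511/46223 + 48) = √(2248215/46223) = √103919241945/46223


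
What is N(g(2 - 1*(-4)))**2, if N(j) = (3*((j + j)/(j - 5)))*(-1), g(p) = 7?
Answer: 441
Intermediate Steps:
N(j) = -6*j/(-5 + j) (N(j) = (3*((2*j)/(-5 + j)))*(-1) = (3*(2*j/(-5 + j)))*(-1) = (6*j/(-5 + j))*(-1) = -6*j/(-5 + j))
N(g(2 - 1*(-4)))**2 = (-6*7/(-5 + 7))**2 = (-6*7/2)**2 = (-6*7*1/2)**2 = (-21)**2 = 441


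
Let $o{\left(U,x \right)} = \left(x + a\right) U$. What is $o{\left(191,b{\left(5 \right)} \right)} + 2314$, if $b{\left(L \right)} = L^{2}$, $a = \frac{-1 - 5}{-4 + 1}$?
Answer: $7471$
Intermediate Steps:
$a = 2$ ($a = - \frac{6}{-3} = \left(-6\right) \left(- \frac{1}{3}\right) = 2$)
$o{\left(U,x \right)} = U \left(2 + x\right)$ ($o{\left(U,x \right)} = \left(x + 2\right) U = \left(2 + x\right) U = U \left(2 + x\right)$)
$o{\left(191,b{\left(5 \right)} \right)} + 2314 = 191 \left(2 + 5^{2}\right) + 2314 = 191 \left(2 + 25\right) + 2314 = 191 \cdot 27 + 2314 = 5157 + 2314 = 7471$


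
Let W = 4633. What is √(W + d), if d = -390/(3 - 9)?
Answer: 9*√58 ≈ 68.542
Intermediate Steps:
d = 65 (d = -390/(-6) = -⅙*(-390) = 65)
√(W + d) = √(4633 + 65) = √4698 = 9*√58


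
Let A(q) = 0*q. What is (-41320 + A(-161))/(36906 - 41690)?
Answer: 5165/598 ≈ 8.6371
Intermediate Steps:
A(q) = 0
(-41320 + A(-161))/(36906 - 41690) = (-41320 + 0)/(36906 - 41690) = -41320/(-4784) = -41320*(-1/4784) = 5165/598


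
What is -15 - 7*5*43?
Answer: -1520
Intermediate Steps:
-15 - 7*5*43 = -15 - 35*43 = -15 - 1505 = -1520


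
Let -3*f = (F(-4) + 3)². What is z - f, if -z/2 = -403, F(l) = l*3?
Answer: 833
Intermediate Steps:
F(l) = 3*l
z = 806 (z = -2*(-403) = 806)
f = -27 (f = -(3*(-4) + 3)²/3 = -(-12 + 3)²/3 = -⅓*(-9)² = -⅓*81 = -27)
z - f = 806 - 1*(-27) = 806 + 27 = 833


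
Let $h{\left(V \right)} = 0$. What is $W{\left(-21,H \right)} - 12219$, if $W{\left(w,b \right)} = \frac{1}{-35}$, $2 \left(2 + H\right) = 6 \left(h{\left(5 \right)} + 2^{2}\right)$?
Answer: $- \frac{427666}{35} \approx -12219.0$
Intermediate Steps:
$H = 10$ ($H = -2 + \frac{6 \left(0 + 2^{2}\right)}{2} = -2 + \frac{6 \left(0 + 4\right)}{2} = -2 + \frac{6 \cdot 4}{2} = -2 + \frac{1}{2} \cdot 24 = -2 + 12 = 10$)
$W{\left(w,b \right)} = - \frac{1}{35}$
$W{\left(-21,H \right)} - 12219 = - \frac{1}{35} - 12219 = - \frac{427666}{35}$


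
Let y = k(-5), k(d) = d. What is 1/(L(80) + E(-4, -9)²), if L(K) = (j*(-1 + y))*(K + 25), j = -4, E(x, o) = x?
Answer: 1/2536 ≈ 0.00039432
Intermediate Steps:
y = -5
L(K) = 600 + 24*K (L(K) = (-4*(-1 - 5))*(K + 25) = (-4*(-6))*(25 + K) = 24*(25 + K) = 600 + 24*K)
1/(L(80) + E(-4, -9)²) = 1/((600 + 24*80) + (-4)²) = 1/((600 + 1920) + 16) = 1/(2520 + 16) = 1/2536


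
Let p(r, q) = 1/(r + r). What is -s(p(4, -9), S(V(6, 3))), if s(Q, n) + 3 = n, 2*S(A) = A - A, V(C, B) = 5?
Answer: 3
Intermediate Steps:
S(A) = 0 (S(A) = (A - A)/2 = (½)*0 = 0)
p(r, q) = 1/(2*r)
s(Q, n) = -3 + n
-s(p(4, -9), S(V(6, 3))) = -(-3 + 0) = -1*(-3) = 3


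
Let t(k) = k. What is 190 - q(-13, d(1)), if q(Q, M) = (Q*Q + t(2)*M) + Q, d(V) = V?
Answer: 32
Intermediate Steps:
q(Q, M) = Q + Q² + 2*M (q(Q, M) = (Q*Q + 2*M) + Q = (Q² + 2*M) + Q = Q + Q² + 2*M)
190 - q(-13, d(1)) = 190 - (-13 + (-13)² + 2*1) = 190 - (-13 + 169 + 2) = 190 - 1*158 = 190 - 158 = 32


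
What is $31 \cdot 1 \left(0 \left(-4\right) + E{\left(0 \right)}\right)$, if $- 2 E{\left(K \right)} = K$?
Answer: $0$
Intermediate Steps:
$E{\left(K \right)} = - \frac{K}{2}$
$31 \cdot 1 \left(0 \left(-4\right) + E{\left(0 \right)}\right) = 31 \cdot 1 \left(0 \left(-4\right) - 0\right) = 31 \left(0 + 0\right) = 31 \cdot 0 = 0$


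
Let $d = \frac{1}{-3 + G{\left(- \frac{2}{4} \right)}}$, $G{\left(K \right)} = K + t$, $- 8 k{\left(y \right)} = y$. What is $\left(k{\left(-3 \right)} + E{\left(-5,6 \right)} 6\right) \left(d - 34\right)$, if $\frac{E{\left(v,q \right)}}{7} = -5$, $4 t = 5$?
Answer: $\frac{86645}{12} \approx 7220.4$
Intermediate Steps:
$t = \frac{5}{4}$ ($t = \frac{1}{4} \cdot 5 = \frac{5}{4} \approx 1.25$)
$k{\left(y \right)} = - \frac{y}{8}$
$E{\left(v,q \right)} = -35$ ($E{\left(v,q \right)} = 7 \left(-5\right) = -35$)
$G{\left(K \right)} = \frac{5}{4} + K$ ($G{\left(K \right)} = K + \frac{5}{4} = \frac{5}{4} + K$)
$d = - \frac{4}{9}$ ($d = \frac{1}{-3 + \left(\frac{5}{4} - \frac{2}{4}\right)} = \frac{1}{-3 + \left(\frac{5}{4} - \frac{1}{2}\right)} = \frac{1}{-3 + \frac{3}{4}} = \frac{1}{- \frac{9}{4}} = - \frac{4}{9} \approx -0.44444$)
$\left(k{\left(-3 \right)} + E{\left(-5,6 \right)} 6\right) \left(d - 34\right) = \left(\left(- \frac{1}{8}\right) \left(-3\right) - 210\right) \left(- \frac{4}{9} - 34\right) = \left(\frac{3}{8} - 210\right) \left(- \frac{310}{9}\right) = \left(- \frac{1677}{8}\right) \left(- \frac{310}{9}\right) = \frac{86645}{12}$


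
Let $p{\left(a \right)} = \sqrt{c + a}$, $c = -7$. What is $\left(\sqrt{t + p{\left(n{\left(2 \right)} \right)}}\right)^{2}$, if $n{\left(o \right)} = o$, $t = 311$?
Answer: $311 + i \sqrt{5} \approx 311.0 + 2.2361 i$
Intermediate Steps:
$p{\left(a \right)} = \sqrt{-7 + a}$
$\left(\sqrt{t + p{\left(n{\left(2 \right)} \right)}}\right)^{2} = \left(\sqrt{311 + \sqrt{-7 + 2}}\right)^{2} = \left(\sqrt{311 + \sqrt{-5}}\right)^{2} = \left(\sqrt{311 + i \sqrt{5}}\right)^{2} = 311 + i \sqrt{5}$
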